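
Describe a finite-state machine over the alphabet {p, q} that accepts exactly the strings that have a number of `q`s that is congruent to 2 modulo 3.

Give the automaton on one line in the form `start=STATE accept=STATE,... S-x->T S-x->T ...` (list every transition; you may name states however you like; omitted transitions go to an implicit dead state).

start=S0 accept=S2 S0-p->S0 S0-q->S1 S1-p->S1 S1-q->S2 S2-p->S2 S2-q->S0

Keep the running count of `q`s modulo 3: each `q` advances along the cycle S0 → S1 → S2 → S0 while other symbols loop. Accept at S2.
A 3-state machine:
        p   q  
>  S0   S0  S1 
   S1   S1  S2 
 * S2   S2  S0 
(> = start, * = accepting)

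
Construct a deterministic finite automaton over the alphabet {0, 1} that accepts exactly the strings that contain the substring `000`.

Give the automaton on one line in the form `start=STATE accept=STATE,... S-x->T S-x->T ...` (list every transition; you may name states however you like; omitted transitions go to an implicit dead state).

start=s0 accept=s3 s0-0->s1 s0-1->s0 s1-0->s2 s1-1->s0 s2-0->s3 s2-1->s0 s3-0->s3 s3-1->s3

States s0..s2 record the length of the longest prefix of `000` that matches the current input suffix. Reaching s3 means `000` has been seen, and we stay there forever. Accept from s3.
        0   1  
>  s0   s1  s0 
   s1   s2  s0 
   s2   s3  s0 
 * s3   s3  s3 
(> = start, * = accepting)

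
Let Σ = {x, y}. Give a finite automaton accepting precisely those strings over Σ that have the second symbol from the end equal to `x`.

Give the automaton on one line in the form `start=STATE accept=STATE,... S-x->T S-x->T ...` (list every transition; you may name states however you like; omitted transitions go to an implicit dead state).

start=q0 accept=q3,q4 q0-x->q1 q0-y->q2 q1-x->q3 q1-y->q4 q2-x->q5 q2-y->q6 q3-x->q3 q3-y->q4 q4-x->q5 q4-y->q6 q5-x->q3 q5-y->q4 q6-x->q5 q6-y->q6

A DFA must remember the last 2 symbols (since which symbol is second-to-last isn't known until the input ends). Use one state per possible window of the last ≤2 symbols; accept from those whose window starts with `x`.
7 states suffice.
        x   y  
>  q0   q1  q2 
   q1   q3  q4 
   q2   q5  q6 
 * q3   q3  q4 
 * q4   q5  q6 
   q5   q3  q4 
   q6   q5  q6 
(> = start, * = accepting)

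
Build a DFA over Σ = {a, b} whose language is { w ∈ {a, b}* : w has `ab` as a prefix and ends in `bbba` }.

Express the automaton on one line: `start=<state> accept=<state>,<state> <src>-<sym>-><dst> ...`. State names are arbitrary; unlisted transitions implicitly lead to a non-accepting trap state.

start=q0 accept=q7 q0-a->q1 q0-b->q2 q1-a->q2 q1-b->q3 q2-a->q2 q2-b->q2 q3-a->q4 q3-b->q5 q4-a->q4 q4-b->q3 q5-a->q4 q5-b->q6 q6-a->q7 q6-b->q6 q7-a->q4 q7-b->q3

Handle the two conditions separately and then intersect. One (4 states) tracks whether the input so far still matches the prefix `ab`; the other (5 states) tracks how much of the suffix `bbba` has currently been matched. Each combined state is a pair, one component from each; accept when both components accept. Minimizing collapses redundant product states.
8 states suffice.
        a   b  
>  q0   q1  q2 
   q1   q2  q3 
   q2   q2  q2 
   q3   q4  q5 
   q4   q4  q3 
   q5   q4  q6 
   q6   q7  q6 
 * q7   q4  q3 
(> = start, * = accepting)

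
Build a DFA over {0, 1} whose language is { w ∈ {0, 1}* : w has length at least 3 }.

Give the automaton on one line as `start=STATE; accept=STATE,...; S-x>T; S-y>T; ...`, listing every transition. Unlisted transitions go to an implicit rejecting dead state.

We only need to distinguish lengths 0, 1, …, 3, and '>3'. Chain q0 → q1 → q2 → q3 → q4 on every symbol, with q4 looping. Accepting states: {q3, q4}.
        0   1  
>  q0   q1  q1 
   q1   q2  q2 
   q2   q3  q3 
 * q3   q4  q4 
 * q4   q4  q4 
(> = start, * = accepting)

start=q0; accept=q3,q4; q0-0>q1; q0-1>q1; q1-0>q2; q1-1>q2; q2-0>q3; q2-1>q3; q3-0>q4; q3-1>q4; q4-0>q4; q4-1>q4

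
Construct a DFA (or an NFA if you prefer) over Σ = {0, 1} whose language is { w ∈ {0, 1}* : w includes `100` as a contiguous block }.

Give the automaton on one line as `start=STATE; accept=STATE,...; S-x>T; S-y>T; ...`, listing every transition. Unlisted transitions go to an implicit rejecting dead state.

States A..C record the length of the longest prefix of `100` that matches the current input suffix. Reaching D means `100` has been seen, and we stay there forever. Accept from D.
A 4-state machine:
       0  1 
>  A   A  B 
   B   C  B 
   C   D  B 
 * D   D  D 
(> = start, * = accepting)

start=A; accept=D; A-0>A; A-1>B; B-0>C; B-1>B; C-0>D; C-1>B; D-0>D; D-1>D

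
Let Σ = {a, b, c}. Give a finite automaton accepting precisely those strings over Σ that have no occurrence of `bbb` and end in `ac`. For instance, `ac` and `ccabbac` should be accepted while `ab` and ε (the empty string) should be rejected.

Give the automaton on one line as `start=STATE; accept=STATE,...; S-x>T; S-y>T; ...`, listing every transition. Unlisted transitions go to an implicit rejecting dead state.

Handle the two conditions separately and then intersect. One (4 states) tracks partial matches of the forbidden pattern `bbb`; the other (3 states) tracks how much of the suffix `ac` has currently been matched. Each combined state is a pair, one component from each; accept when both components accept.
An 8-state machine:
        a   b   c  
>  s0   s1  s2  s0 
   s1   s1  s2  s3 
   s2   s1  s4  s0 
 * s3   s1  s2  s0 
   s4   s1  s5  s0 
   s5   s6  s5  s5 
   s6   s6  s5  s7 
   s7   s6  s5  s5 
(> = start, * = accepting)

start=s0; accept=s3; s0-a>s1; s0-b>s2; s0-c>s0; s1-a>s1; s1-b>s2; s1-c>s3; s2-a>s1; s2-b>s4; s2-c>s0; s3-a>s1; s3-b>s2; s3-c>s0; s4-a>s1; s4-b>s5; s4-c>s0; s5-a>s6; s5-b>s5; s5-c>s5; s6-a>s6; s6-b>s5; s6-c>s7; s7-a>s6; s7-b>s5; s7-c>s5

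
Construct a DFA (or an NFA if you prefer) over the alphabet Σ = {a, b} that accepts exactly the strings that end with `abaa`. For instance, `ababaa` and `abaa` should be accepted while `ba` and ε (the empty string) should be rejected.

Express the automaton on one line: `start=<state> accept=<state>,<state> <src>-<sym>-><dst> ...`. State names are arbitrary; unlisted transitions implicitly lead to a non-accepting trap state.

Remember how much of `abaa` the current input suffix matches. State q0 means no match yet; q1 means the last symbol is `a`; q2 means the last 2 symbols are `ab`; q3 means the last 3 symbols are `aba`; q4 means the last 4 symbols are `abaa`. Only q4 accepts. On a mismatch, fall back to the longest proper suffix that is still a prefix of `abaa`.
        a   b  
>  q0   q1  q0 
   q1   q1  q2 
   q2   q3  q0 
   q3   q4  q2 
 * q4   q1  q2 
(> = start, * = accepting)

start=q0 accept=q4 q0-a->q1 q0-b->q0 q1-a->q1 q1-b->q2 q2-a->q3 q2-b->q0 q3-a->q4 q3-b->q2 q4-a->q1 q4-b->q2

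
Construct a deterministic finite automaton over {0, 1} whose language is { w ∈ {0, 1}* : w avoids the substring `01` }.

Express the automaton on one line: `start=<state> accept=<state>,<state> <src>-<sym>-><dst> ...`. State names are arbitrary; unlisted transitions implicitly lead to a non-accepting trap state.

start=q0 accept=q0,q1 q0-0->q1 q0-1->q0 q1-0->q1 q1-1->q2 q2-0->q2 q2-1->q2

Track partial matches of the forbidden pattern `01`. State q2 is a dead state reached once `01` has occurred; every other state accepts. q0 means no part of `01` is currently matched.
        0   1  
>* q0   q1  q0 
 * q1   q1  q2 
   q2   q2  q2 
(> = start, * = accepting)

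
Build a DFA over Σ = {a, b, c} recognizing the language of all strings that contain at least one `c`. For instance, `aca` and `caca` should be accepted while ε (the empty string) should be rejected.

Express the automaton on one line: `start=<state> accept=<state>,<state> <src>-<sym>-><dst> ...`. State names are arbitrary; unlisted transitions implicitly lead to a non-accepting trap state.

Only the number of `c`s matters, and only up to 2. Make a chain s0 → s1 → s2 advanced by each `c` (with s2 absorbing); every other symbol self-loops. The accepting set is {s1, s2}.
A 3-state machine:
        a   b   c  
>  s0   s0  s0  s1 
 * s1   s1  s1  s2 
 * s2   s2  s2  s2 
(> = start, * = accepting)

start=s0 accept=s1,s2 s0-a->s0 s0-b->s0 s0-c->s1 s1-a->s1 s1-b->s1 s1-c->s2 s2-a->s2 s2-b->s2 s2-c->s2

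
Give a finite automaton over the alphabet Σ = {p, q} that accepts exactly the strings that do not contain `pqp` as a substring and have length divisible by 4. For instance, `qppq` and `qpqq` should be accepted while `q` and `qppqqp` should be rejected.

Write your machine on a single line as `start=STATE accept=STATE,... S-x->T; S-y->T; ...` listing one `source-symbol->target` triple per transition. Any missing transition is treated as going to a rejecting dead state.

start=s0; accept=s0,s10,s11; s0-p->s1; s0-q->s2; s1-p->s3; s1-q->s4; s2-p->s3; s2-q->s5; s3-p->s6; s3-q->s7; s4-p->s8; s4-q->s9; s5-p->s6; s5-q->s9; s6-p->s10; s6-q->s11; s7-p->s8; s7-q->s0; s8-p->s8; s8-q->s8; s9-p->s10; s9-q->s0; s10-p->s1; s10-q->s12; s11-p->s8; s11-q->s2; s12-p->s8; s12-q->s5

Run two small machines in parallel and take their product. The first has 4 states tracking partial matches of the forbidden pattern `pqp`; the second has 4 states tracking the input length modulo 4. A product state is a pair (one from each), accepting exactly when both do. Minimizing collapses redundant product states.
A 13-state machine:
          p    q  
>* s0     s1   s2 
   s1     s3   s4 
   s2     s3   s5 
   s3     s6   s7 
   s4     s8   s9 
   s5     s6   s9 
   s6    s10  s11 
   s7     s8   s0 
   s8     s8   s8 
   s9    s10   s0 
 * s10    s1  s12 
 * s11    s8   s2 
   s12    s8   s5 
(> = start, * = accepting)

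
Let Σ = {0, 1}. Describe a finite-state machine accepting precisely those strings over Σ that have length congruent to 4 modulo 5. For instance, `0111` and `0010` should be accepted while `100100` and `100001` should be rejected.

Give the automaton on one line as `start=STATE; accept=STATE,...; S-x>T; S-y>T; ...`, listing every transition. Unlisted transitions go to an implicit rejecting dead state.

Count input length modulo 5: every symbol advances one step around the cycle A → B → C → D → E → A. Accept at E.
       0  1 
>  A   B  B 
   B   C  C 
   C   D  D 
   D   E  E 
 * E   A  A 
(> = start, * = accepting)

start=A; accept=E; A-0>B; A-1>B; B-0>C; B-1>C; C-0>D; C-1>D; D-0>E; D-1>E; E-0>A; E-1>A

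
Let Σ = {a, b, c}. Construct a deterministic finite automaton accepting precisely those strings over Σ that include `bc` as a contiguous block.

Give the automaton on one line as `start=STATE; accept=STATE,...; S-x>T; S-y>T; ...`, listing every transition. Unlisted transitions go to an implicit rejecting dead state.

start=q0; accept=q2; q0-a>q0; q0-b>q1; q0-c>q0; q1-a>q0; q1-b>q1; q1-c>q2; q2-a>q2; q2-b>q2; q2-c>q2

States q0..q1 record the length of the longest prefix of `bc` that matches the current input suffix. Reaching q2 means `bc` has been seen, and we stay there forever. Accept from q2.
With 3 states:
        a   b   c  
>  q0   q0  q1  q0 
   q1   q0  q1  q2 
 * q2   q2  q2  q2 
(> = start, * = accepting)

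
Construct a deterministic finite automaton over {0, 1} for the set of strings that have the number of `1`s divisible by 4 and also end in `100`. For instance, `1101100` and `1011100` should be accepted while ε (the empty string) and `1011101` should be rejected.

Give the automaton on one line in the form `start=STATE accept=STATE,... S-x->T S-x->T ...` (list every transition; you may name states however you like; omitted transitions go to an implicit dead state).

Run two small machines in parallel and take their product. One (4 states) tracks the count of `1`s modulo 4; the other (4 states) tracks how much of the suffix `100` has currently been matched. Each combined state is a pair, one component from each; accept when both components accept.
A 16-state machine:
       0  1 
>  A   A  B 
   B   C  D 
   C   E  D 
   D   F  G 
   E   H  D 
   F   I  G 
   G   J  K 
   H   H  D 
   I   L  G 
   J   M  K 
   K   N  B 
   L   L  G 
   M   O  K 
   N   P  B 
   O   O  K 
 * P   A  B 
(> = start, * = accepting)

start=A accept=P A-0->A A-1->B B-0->C B-1->D C-0->E C-1->D D-0->F D-1->G E-0->H E-1->D F-0->I F-1->G G-0->J G-1->K H-0->H H-1->D I-0->L I-1->G J-0->M J-1->K K-0->N K-1->B L-0->L L-1->G M-0->O M-1->K N-0->P N-1->B O-0->O O-1->K P-0->A P-1->B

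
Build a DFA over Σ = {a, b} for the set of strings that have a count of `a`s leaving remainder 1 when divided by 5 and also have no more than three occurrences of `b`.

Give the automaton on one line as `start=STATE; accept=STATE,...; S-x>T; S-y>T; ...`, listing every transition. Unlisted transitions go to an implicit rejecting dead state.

start=q0; accept=q1,q4,q8,q13; q0-a>q1; q0-b>q2; q1-a>q3; q1-b>q4; q2-a>q4; q2-b>q5; q3-a>q6; q3-b>q7; q4-a>q7; q4-b>q8; q5-a>q8; q5-b>q9; q6-a>q10; q6-b>q11; q7-a>q11; q7-b>q12; q8-a>q12; q8-b>q13; q9-a>q13; q9-b>q14; q10-a>q0; q10-b>q15; q11-a>q15; q11-b>q16; q12-a>q16; q12-b>q17; q13-a>q17; q13-b>q14; q14-a>q14; q14-b>q14; q15-a>q2; q15-b>q18; q16-a>q18; q16-b>q19; q17-a>q19; q17-b>q14; q18-a>q5; q18-b>q20; q19-a>q20; q19-b>q14; q20-a>q9; q20-b>q14

Build one automaton per condition and run them in lockstep. One (5 states) tracks the count of `a`s modulo 5; the other (5 states) tracks the count of `b`s, saturating at 4. Each combined state is a pair, one component from each; accept when both components accept. After merging equivalent states the machine shrinks.
A 21-state machine:
          a    b  
>  q0     q1   q2 
 * q1     q3   q4 
   q2     q4   q5 
   q3     q6   q7 
 * q4     q7   q8 
   q5     q8   q9 
   q6    q10  q11 
   q7    q11  q12 
 * q8    q12  q13 
   q9    q13  q14 
   q10    q0  q15 
   q11   q15  q16 
   q12   q16  q17 
 * q13   q17  q14 
   q14   q14  q14 
   q15    q2  q18 
   q16   q18  q19 
   q17   q19  q14 
   q18    q5  q20 
   q19   q20  q14 
   q20    q9  q14 
(> = start, * = accepting)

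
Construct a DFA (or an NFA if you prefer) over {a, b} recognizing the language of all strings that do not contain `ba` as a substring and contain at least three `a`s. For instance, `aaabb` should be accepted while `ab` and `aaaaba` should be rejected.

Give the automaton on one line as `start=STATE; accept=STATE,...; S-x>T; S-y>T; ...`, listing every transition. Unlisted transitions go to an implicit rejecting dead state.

start=q0; accept=q4,q5; q0-a>q1; q0-b>q2; q1-a>q3; q1-b>q2; q2-a>q2; q2-b>q2; q3-a>q4; q3-b>q2; q4-a>q4; q4-b>q5; q5-a>q2; q5-b>q5

Run two small machines in parallel and take their product. The first has 3 states tracking partial matches of the forbidden pattern `ba`; the second has 5 states tracking the count of `a`s, saturating at 4. A product state is a pair (one from each), accepting exactly when both do. Minimizing collapses redundant product states.
        a   b  
>  q0   q1  q2 
   q1   q3  q2 
   q2   q2  q2 
   q3   q4  q2 
 * q4   q4  q5 
 * q5   q2  q5 
(> = start, * = accepting)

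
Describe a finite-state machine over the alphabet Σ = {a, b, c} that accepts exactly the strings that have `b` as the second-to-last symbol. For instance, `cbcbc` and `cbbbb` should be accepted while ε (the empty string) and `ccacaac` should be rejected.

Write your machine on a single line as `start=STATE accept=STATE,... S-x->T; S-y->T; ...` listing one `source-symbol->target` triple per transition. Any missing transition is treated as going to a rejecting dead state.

Because acceptance depends on a position counted from the end, the machine has to buffer the most recent 2 symbols. Make each state the string of the last up-to-2 symbols read; on input `x` shift the window left and append `x`. Accept when the buffered window has length 2 and begins with `b`.
          a    b    c  
>  q0     q1   q2   q3 
   q1     q4   q5   q6 
   q2     q7   q8   q9 
   q3    q10  q11  q12 
   q4     q4   q5   q6 
   q5     q7   q8   q9 
   q6    q10  q11  q12 
 * q7     q4   q5   q6 
 * q8     q7   q8   q9 
 * q9    q10  q11  q12 
   q10    q4   q5   q6 
   q11    q7   q8   q9 
   q12   q10  q11  q12 
(> = start, * = accepting)

start=q0; accept=q7,q8,q9; q0-a->q1; q0-b->q2; q0-c->q3; q1-a->q4; q1-b->q5; q1-c->q6; q2-a->q7; q2-b->q8; q2-c->q9; q3-a->q10; q3-b->q11; q3-c->q12; q4-a->q4; q4-b->q5; q4-c->q6; q5-a->q7; q5-b->q8; q5-c->q9; q6-a->q10; q6-b->q11; q6-c->q12; q7-a->q4; q7-b->q5; q7-c->q6; q8-a->q7; q8-b->q8; q8-c->q9; q9-a->q10; q9-b->q11; q9-c->q12; q10-a->q4; q10-b->q5; q10-c->q6; q11-a->q7; q11-b->q8; q11-c->q9; q12-a->q10; q12-b->q11; q12-c->q12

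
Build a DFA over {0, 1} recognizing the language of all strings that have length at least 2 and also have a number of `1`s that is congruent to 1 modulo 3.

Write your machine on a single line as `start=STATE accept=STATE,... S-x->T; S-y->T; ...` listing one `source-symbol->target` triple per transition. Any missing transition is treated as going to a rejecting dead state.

start=A; accept=E,H; A-0->B; A-1->C; B-0->D; B-1->E; C-0->E; C-1->F; D-0->G; D-1->H; E-0->H; E-1->I; F-0->I; F-1->G; G-0->G; G-1->H; H-0->H; H-1->I; I-0->I; I-1->G

Run two small machines in parallel and take their product. One (4 states) tracks the input length, saturating at 3; the other (3 states) tracks the count of `1`s modulo 3. Each combined state is a pair, one component from each; accept when both components accept.
9 states suffice.
       0  1 
>  A   B  C 
   B   D  E 
   C   E  F 
   D   G  H 
 * E   H  I 
   F   I  G 
   G   G  H 
 * H   H  I 
   I   I  G 
(> = start, * = accepting)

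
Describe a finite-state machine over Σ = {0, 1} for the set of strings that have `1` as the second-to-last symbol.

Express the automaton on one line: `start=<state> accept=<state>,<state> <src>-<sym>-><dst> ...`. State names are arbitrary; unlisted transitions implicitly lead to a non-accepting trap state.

start=q0 accept=q5,q6 q0-0->q1 q0-1->q2 q1-0->q3 q1-1->q4 q2-0->q5 q2-1->q6 q3-0->q3 q3-1->q4 q4-0->q5 q4-1->q6 q5-0->q3 q5-1->q4 q6-0->q5 q6-1->q6

Because acceptance depends on a position counted from the end, the machine has to buffer the most recent 2 symbols. Make each state the string of the last up-to-2 symbols read; on input `x` shift the window left and append `x`. Accept when the buffered window has length 2 and begins with `1`.
A 7-state machine:
        0   1  
>  q0   q1  q2 
   q1   q3  q4 
   q2   q5  q6 
   q3   q3  q4 
   q4   q5  q6 
 * q5   q3  q4 
 * q6   q5  q6 
(> = start, * = accepting)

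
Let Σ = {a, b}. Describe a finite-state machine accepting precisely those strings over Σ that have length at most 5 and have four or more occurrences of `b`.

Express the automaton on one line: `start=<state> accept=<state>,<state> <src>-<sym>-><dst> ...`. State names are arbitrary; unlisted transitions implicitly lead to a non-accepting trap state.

start=q0 accept=q9,q10 q0-a->q1 q0-b->q2 q1-a->q3 q1-b->q4 q2-a->q4 q2-b->q5 q3-a->q3 q3-b->q3 q4-a->q3 q4-b->q6 q5-a->q6 q5-b->q7 q6-a->q3 q6-b->q8 q7-a->q8 q7-b->q9 q8-a->q3 q8-b->q10 q9-a->q10 q9-b->q10 q10-a->q3 q10-b->q3

Handle the two conditions separately and then intersect. The first has 7 states tracking the input length, saturating at 6; the second has 6 states tracking the count of `b`s, saturating at 5. A product state is a pair (one from each), accepting exactly when both do. Equivalent product states are then merged.
An 11-state machine:
          a    b  
>  q0     q1   q2 
   q1     q3   q4 
   q2     q4   q5 
   q3     q3   q3 
   q4     q3   q6 
   q5     q6   q7 
   q6     q3   q8 
   q7     q8   q9 
   q8     q3  q10 
 * q9    q10  q10 
 * q10    q3   q3 
(> = start, * = accepting)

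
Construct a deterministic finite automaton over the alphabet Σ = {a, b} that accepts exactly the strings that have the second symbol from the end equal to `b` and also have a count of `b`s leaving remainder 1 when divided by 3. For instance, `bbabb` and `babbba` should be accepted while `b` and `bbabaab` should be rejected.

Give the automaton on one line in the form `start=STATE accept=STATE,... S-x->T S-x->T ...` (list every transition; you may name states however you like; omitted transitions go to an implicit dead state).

Build one automaton per condition and run them in lockstep. The first has 7 states tracking the last 2 symbols read; the second has 3 states tracking the count of `b`s modulo 3. A product state is a pair (one from each), accepting exactly when both do.
With 15 states:
          a    b  
>  S0     S1   S2 
   S1     S3   S4 
   S2     S5   S6 
   S3     S3   S4 
   S4     S5   S6 
 * S5     S7   S8 
   S6     S9  S10 
   S7     S7   S8 
   S8     S9  S10 
   S9    S11  S12 
   S10   S13  S14 
   S11   S11  S12 
   S12   S13  S14 
   S13    S3   S4 
 * S14    S5   S6 
(> = start, * = accepting)

start=S0 accept=S5,S14 S0-a->S1 S0-b->S2 S1-a->S3 S1-b->S4 S2-a->S5 S2-b->S6 S3-a->S3 S3-b->S4 S4-a->S5 S4-b->S6 S5-a->S7 S5-b->S8 S6-a->S9 S6-b->S10 S7-a->S7 S7-b->S8 S8-a->S9 S8-b->S10 S9-a->S11 S9-b->S12 S10-a->S13 S10-b->S14 S11-a->S11 S11-b->S12 S12-a->S13 S12-b->S14 S13-a->S3 S13-b->S4 S14-a->S5 S14-b->S6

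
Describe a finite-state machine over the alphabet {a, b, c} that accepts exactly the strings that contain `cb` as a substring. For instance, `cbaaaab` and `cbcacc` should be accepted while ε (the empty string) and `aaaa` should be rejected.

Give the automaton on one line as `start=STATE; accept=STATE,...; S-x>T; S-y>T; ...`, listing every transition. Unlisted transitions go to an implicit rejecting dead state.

States S0..S1 record the length of the longest prefix of `cb` that matches the current input suffix. Reaching S2 means `cb` has been seen, and we stay there forever. Accept from S2.
A 3-state machine:
        a   b   c  
>  S0   S0  S0  S1 
   S1   S0  S2  S1 
 * S2   S2  S2  S2 
(> = start, * = accepting)

start=S0; accept=S2; S0-a>S0; S0-b>S0; S0-c>S1; S1-a>S0; S1-b>S2; S1-c>S1; S2-a>S2; S2-b>S2; S2-c>S2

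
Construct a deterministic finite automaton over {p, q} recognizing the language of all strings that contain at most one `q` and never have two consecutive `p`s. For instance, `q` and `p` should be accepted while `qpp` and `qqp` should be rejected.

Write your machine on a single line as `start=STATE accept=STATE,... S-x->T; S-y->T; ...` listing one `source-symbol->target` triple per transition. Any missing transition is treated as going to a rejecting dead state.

Handle the two conditions separately and then intersect. The first has 3 states tracking the count of `q`s, saturating at 2; the second has 3 states tracking partial matches of the forbidden pattern `pp`. A product state is a pair (one from each), accepting exactly when both do.
        p   q  
>* s0   s1  s2 
 * s1   s3  s2 
 * s2   s4  s5 
   s3   s3  s6 
 * s4   s6  s5 
   s5   s7  s5 
   s6   s6  s8 
   s7   s8  s5 
   s8   s8  s8 
(> = start, * = accepting)

start=s0; accept=s0,s1,s2,s4; s0-p->s1; s0-q->s2; s1-p->s3; s1-q->s2; s2-p->s4; s2-q->s5; s3-p->s3; s3-q->s6; s4-p->s6; s4-q->s5; s5-p->s7; s5-q->s5; s6-p->s6; s6-q->s8; s7-p->s8; s7-q->s5; s8-p->s8; s8-q->s8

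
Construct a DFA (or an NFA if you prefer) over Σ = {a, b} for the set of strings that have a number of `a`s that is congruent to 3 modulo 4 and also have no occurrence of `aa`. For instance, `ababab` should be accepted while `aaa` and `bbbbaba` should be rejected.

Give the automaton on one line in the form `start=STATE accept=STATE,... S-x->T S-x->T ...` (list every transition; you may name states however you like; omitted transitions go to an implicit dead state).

Handle the two conditions separately and then intersect. One (4 states) tracks the count of `a`s modulo 4; the other (3 states) tracks partial matches of the forbidden pattern `aa`. Each combined state is a pair, one component from each; accept when both components accept. After merging equivalent states the machine shrinks.
With 9 states:
        a   b  
>  q0   q1  q0 
   q1   q2  q3 
   q2   q2  q2 
   q3   q4  q3 
   q4   q2  q5 
   q5   q6  q5 
 * q6   q2  q7 
 * q7   q8  q7 
   q8   q2  q0 
(> = start, * = accepting)

start=q0 accept=q6,q7 q0-a->q1 q0-b->q0 q1-a->q2 q1-b->q3 q2-a->q2 q2-b->q2 q3-a->q4 q3-b->q3 q4-a->q2 q4-b->q5 q5-a->q6 q5-b->q5 q6-a->q2 q6-b->q7 q7-a->q8 q7-b->q7 q8-a->q2 q8-b->q0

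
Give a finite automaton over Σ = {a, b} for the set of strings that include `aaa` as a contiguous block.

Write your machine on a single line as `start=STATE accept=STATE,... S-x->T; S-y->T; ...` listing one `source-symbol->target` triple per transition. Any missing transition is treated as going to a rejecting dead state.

start=q0; accept=q3; q0-a->q1; q0-b->q0; q1-a->q2; q1-b->q0; q2-a->q3; q2-b->q0; q3-a->q3; q3-b->q3

States q0..q2 record the length of the longest prefix of `aaa` that matches the current input suffix. Reaching q3 means `aaa` has been seen, and we stay there forever. Accept from q3.
        a   b  
>  q0   q1  q0 
   q1   q2  q0 
   q2   q3  q0 
 * q3   q3  q3 
(> = start, * = accepting)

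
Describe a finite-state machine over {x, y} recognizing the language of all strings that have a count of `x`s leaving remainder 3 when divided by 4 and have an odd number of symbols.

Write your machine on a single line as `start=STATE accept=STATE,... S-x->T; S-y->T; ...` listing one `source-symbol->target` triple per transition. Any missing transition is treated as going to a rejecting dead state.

Run two small machines in parallel and take their product. The first has 4 states tracking the count of `x`s modulo 4; the second has 2 states tracking the input length modulo 2. A product state is a pair (one from each), accepting exactly when both do.
With 8 states:
       x  y 
>  A   B  C 
   B   D  E 
   C   E  A 
   D   F  G 
   E   G  B 
 * F   A  H 
   G   H  D 
   H   C  F 
(> = start, * = accepting)

start=A; accept=F; A-x->B; A-y->C; B-x->D; B-y->E; C-x->E; C-y->A; D-x->F; D-y->G; E-x->G; E-y->B; F-x->A; F-y->H; G-x->H; G-y->D; H-x->C; H-y->F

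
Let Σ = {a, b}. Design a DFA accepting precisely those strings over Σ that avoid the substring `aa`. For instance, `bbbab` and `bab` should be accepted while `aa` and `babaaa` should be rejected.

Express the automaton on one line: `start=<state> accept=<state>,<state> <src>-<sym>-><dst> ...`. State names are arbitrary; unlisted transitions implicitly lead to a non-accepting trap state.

This is the complement of 'contains `aa`'. Use the same substring-matching states — q0 through q2 holding how much of `aa` has just been matched — but flip the accepting set: everything except the trap q2 accepts.
3 states suffice.
        a   b  
>* q0   q1  q0 
 * q1   q2  q0 
   q2   q2  q2 
(> = start, * = accepting)

start=q0 accept=q0,q1 q0-a->q1 q0-b->q0 q1-a->q2 q1-b->q0 q2-a->q2 q2-b->q2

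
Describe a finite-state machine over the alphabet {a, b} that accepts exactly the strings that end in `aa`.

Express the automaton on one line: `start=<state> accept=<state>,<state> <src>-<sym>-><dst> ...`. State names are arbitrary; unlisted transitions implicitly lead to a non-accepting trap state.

start=s0 accept=s2 s0-a->s1 s0-b->s0 s1-a->s2 s1-b->s0 s2-a->s2 s2-b->s0

Let each state record the length of the longest suffix of the input read so far that is also a prefix of `aa`. s1 means the last symbol is `a`; s2 means the last 2 symbols are `aa`. Accept only at s2, where the string currently ends in `aa`.
3 states suffice.
        a   b  
>  s0   s1  s0 
   s1   s2  s0 
 * s2   s2  s0 
(> = start, * = accepting)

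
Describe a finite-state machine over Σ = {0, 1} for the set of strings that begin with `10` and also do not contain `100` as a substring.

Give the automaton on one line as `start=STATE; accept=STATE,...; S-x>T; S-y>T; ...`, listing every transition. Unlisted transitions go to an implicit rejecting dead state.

start=q0; accept=q4,q7; q0-0>q1; q0-1>q2; q1-0>q1; q1-1>q3; q2-0>q4; q2-1>q3; q3-0>q5; q3-1>q3; q4-0>q6; q4-1>q7; q5-0>q8; q5-1>q3; q6-0>q6; q6-1>q6; q7-0>q4; q7-1>q7; q8-0>q8; q8-1>q8

Handle the two conditions separately and then intersect. The first has 4 states tracking whether the input so far still matches the prefix `10`; the second has 4 states tracking partial matches of the forbidden pattern `100`. A product state is a pair (one from each), accepting exactly when both do.
        0   1  
>  q0   q1  q2 
   q1   q1  q3 
   q2   q4  q3 
   q3   q5  q3 
 * q4   q6  q7 
   q5   q8  q3 
   q6   q6  q6 
 * q7   q4  q7 
   q8   q8  q8 
(> = start, * = accepting)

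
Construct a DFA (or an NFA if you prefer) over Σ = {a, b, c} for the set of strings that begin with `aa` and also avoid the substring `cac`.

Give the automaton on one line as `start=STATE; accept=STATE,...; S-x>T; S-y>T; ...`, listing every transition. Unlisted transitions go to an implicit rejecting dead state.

Build one automaton per condition and run them in lockstep. The first has 4 states tracking whether the input so far still matches the prefix `aa`; the second has 4 states tracking partial matches of the forbidden pattern `cac`. A product state is a pair (one from each), accepting exactly when both do. After merging equivalent states the machine shrinks.
With 6 states:
        a   b   c  
>  q0   q1  q2  q2 
   q1   q3  q2  q2 
   q2   q2  q2  q2 
 * q3   q3  q3  q4 
 * q4   q5  q3  q4 
 * q5   q3  q3  q2 
(> = start, * = accepting)

start=q0; accept=q3,q4,q5; q0-a>q1; q0-b>q2; q0-c>q2; q1-a>q3; q1-b>q2; q1-c>q2; q2-a>q2; q2-b>q2; q2-c>q2; q3-a>q3; q3-b>q3; q3-c>q4; q4-a>q5; q4-b>q3; q4-c>q4; q5-a>q3; q5-b>q3; q5-c>q2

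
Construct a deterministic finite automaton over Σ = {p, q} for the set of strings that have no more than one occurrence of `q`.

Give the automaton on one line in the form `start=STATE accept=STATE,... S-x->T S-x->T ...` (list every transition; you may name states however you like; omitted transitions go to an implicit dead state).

start=s0 accept=s0,s1 s0-p->s0 s0-q->s1 s1-p->s1 s1-q->s2 s2-p->s2 s2-q->s2

Count `q`s, saturating at 2: state s0 means no `q` yet, s1 means one `q` seen, s2 means more than one. Each `q` increments (capped at s2); other symbols loop. Accept from {s0, s1}.
With 3 states:
        p   q  
>* s0   s0  s1 
 * s1   s1  s2 
   s2   s2  s2 
(> = start, * = accepting)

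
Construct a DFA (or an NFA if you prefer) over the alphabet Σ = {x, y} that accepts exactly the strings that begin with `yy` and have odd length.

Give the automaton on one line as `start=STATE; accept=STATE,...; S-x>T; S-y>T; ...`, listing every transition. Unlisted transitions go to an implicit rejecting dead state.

start=q0; accept=q5; q0-x>q1; q0-y>q2; q1-x>q3; q1-y>q3; q2-x>q3; q2-y>q4; q3-x>q1; q3-y>q1; q4-x>q5; q4-y>q5; q5-x>q4; q5-y>q4

Build one automaton per condition and run them in lockstep. The first has 4 states tracking whether the input so far still matches the prefix `yy`; the second has 2 states tracking the input length modulo 2. A product state is a pair (one from each), accepting exactly when both do.
        x   y  
>  q0   q1  q2 
   q1   q3  q3 
   q2   q3  q4 
   q3   q1  q1 
   q4   q5  q5 
 * q5   q4  q4 
(> = start, * = accepting)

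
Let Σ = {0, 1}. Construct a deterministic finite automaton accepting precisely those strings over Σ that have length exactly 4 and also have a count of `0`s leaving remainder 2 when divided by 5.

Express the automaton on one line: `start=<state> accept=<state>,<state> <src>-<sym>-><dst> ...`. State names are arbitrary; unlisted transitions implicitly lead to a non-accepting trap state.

start=s0 accept=s9 s0-0->s1 s0-1->s2 s1-0->s3 s1-1->s4 s2-0->s4 s2-1->s5 s3-0->s6 s3-1->s7 s4-0->s7 s4-1->s8 s5-0->s8 s5-1->s6 s6-0->s6 s6-1->s6 s7-0->s6 s7-1->s9 s8-0->s9 s8-1->s6 s9-0->s6 s9-1->s6

Handle the two conditions separately and then intersect. The first has 6 states tracking the input length, saturating at 5; the second has 5 states tracking the count of `0`s modulo 5. A product state is a pair (one from each), accepting exactly when both do. Minimizing collapses redundant product states.
With 10 states:
        0   1  
>  s0   s1  s2 
   s1   s3  s4 
   s2   s4  s5 
   s3   s6  s7 
   s4   s7  s8 
   s5   s8  s6 
   s6   s6  s6 
   s7   s6  s9 
   s8   s9  s6 
 * s9   s6  s6 
(> = start, * = accepting)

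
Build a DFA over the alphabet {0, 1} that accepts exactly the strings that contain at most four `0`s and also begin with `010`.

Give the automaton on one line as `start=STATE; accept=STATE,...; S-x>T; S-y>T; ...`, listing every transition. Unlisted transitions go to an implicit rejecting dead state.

Run two small machines in parallel and take their product. The first has 6 states tracking the count of `0`s, saturating at 5; the second has 5 states tracking whether the input so far still matches the prefix `010`. A product state is a pair (one from each), accepting exactly when both do. Minimizing collapses redundant product states.
With 7 states:
        0   1  
>  q0   q1  q2 
   q1   q2  q3 
   q2   q2  q2 
   q3   q4  q2 
 * q4   q5  q4 
 * q5   q6  q5 
 * q6   q2  q6 
(> = start, * = accepting)

start=q0; accept=q4,q5,q6; q0-0>q1; q0-1>q2; q1-0>q2; q1-1>q3; q2-0>q2; q2-1>q2; q3-0>q4; q3-1>q2; q4-0>q5; q4-1>q4; q5-0>q6; q5-1>q5; q6-0>q2; q6-1>q6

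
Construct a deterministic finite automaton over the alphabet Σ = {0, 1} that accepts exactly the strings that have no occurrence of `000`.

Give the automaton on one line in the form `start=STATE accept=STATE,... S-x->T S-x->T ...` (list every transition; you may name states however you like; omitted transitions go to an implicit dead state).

This is the complement of 'contains `000`'. Use the same substring-matching states — S0 through S3 holding how much of `000` has just been matched — but flip the accepting set: everything except the trap S3 accepts.
With 4 states:
        0   1  
>* S0   S1  S0 
 * S1   S2  S0 
 * S2   S3  S0 
   S3   S3  S3 
(> = start, * = accepting)

start=S0 accept=S0,S1,S2 S0-0->S1 S0-1->S0 S1-0->S2 S1-1->S0 S2-0->S3 S2-1->S0 S3-0->S3 S3-1->S3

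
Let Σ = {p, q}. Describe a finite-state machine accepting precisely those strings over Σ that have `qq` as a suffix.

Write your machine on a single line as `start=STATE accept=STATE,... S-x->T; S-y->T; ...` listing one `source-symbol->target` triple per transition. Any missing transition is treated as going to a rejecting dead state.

Remember how much of `qq` the current input suffix matches. State S0 means no match yet; S1 means the last symbol is `q`; S2 means the last 2 symbols are `qq`. Only S2 accepts. On a mismatch, fall back to the longest proper suffix that is still a prefix of `qq`.
A 3-state machine:
        p   q  
>  S0   S0  S1 
   S1   S0  S2 
 * S2   S0  S2 
(> = start, * = accepting)

start=S0; accept=S2; S0-p->S0; S0-q->S1; S1-p->S0; S1-q->S2; S2-p->S0; S2-q->S2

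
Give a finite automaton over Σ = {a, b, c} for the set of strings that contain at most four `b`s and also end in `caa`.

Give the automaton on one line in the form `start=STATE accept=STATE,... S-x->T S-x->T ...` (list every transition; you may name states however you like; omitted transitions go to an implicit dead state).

Handle the two conditions separately and then intersect. The first has 6 states tracking the count of `b`s, saturating at 5; the second has 4 states tracking how much of the suffix `caa` has currently been matched. A product state is a pair (one from each), accepting exactly when both do. Minimizing collapses redundant product states.
With 21 states:
          a    b    c  
>  s0     s0   s1   s2 
   s1     s1   s3   s4 
   s2     s5   s1   s2 
   s3     s3   s6   s7 
   s4     s8   s3   s4 
   s5     s9   s1   s2 
   s6     s6  s10  s11 
   s7    s12   s6   s7 
   s8    s13   s3   s4 
 * s9     s0   s1   s2 
   s10   s10  s14  s15 
   s11   s16  s10  s11 
   s12   s17   s6   s7 
 * s13    s1   s3   s4 
   s14   s14  s14  s14 
   s15   s18  s14  s15 
   s16   s19  s10  s11 
 * s17    s3   s6   s7 
   s18   s20  s14  s15 
 * s19    s6  s10  s11 
 * s20   s10  s14  s15 
(> = start, * = accepting)

start=s0 accept=s9,s13,s17,s19,s20 s0-a->s0 s0-b->s1 s0-c->s2 s1-a->s1 s1-b->s3 s1-c->s4 s2-a->s5 s2-b->s1 s2-c->s2 s3-a->s3 s3-b->s6 s3-c->s7 s4-a->s8 s4-b->s3 s4-c->s4 s5-a->s9 s5-b->s1 s5-c->s2 s6-a->s6 s6-b->s10 s6-c->s11 s7-a->s12 s7-b->s6 s7-c->s7 s8-a->s13 s8-b->s3 s8-c->s4 s9-a->s0 s9-b->s1 s9-c->s2 s10-a->s10 s10-b->s14 s10-c->s15 s11-a->s16 s11-b->s10 s11-c->s11 s12-a->s17 s12-b->s6 s12-c->s7 s13-a->s1 s13-b->s3 s13-c->s4 s14-a->s14 s14-b->s14 s14-c->s14 s15-a->s18 s15-b->s14 s15-c->s15 s16-a->s19 s16-b->s10 s16-c->s11 s17-a->s3 s17-b->s6 s17-c->s7 s18-a->s20 s18-b->s14 s18-c->s15 s19-a->s6 s19-b->s10 s19-c->s11 s20-a->s10 s20-b->s14 s20-c->s15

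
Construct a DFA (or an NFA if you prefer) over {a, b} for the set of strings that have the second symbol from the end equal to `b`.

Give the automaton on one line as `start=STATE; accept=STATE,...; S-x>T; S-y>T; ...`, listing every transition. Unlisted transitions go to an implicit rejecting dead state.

A DFA must remember the last 2 symbols (since which symbol is second-to-last isn't known until the input ends). Use one state per possible window of the last ≤2 symbols; accept from those whose window starts with `b`.
7 states suffice.
        a   b  
>  S0   S1  S2 
   S1   S3  S4 
   S2   S5  S6 
   S3   S3  S4 
   S4   S5  S6 
 * S5   S3  S4 
 * S6   S5  S6 
(> = start, * = accepting)

start=S0; accept=S5,S6; S0-a>S1; S0-b>S2; S1-a>S3; S1-b>S4; S2-a>S5; S2-b>S6; S3-a>S3; S3-b>S4; S4-a>S5; S4-b>S6; S5-a>S3; S5-b>S4; S6-a>S5; S6-b>S6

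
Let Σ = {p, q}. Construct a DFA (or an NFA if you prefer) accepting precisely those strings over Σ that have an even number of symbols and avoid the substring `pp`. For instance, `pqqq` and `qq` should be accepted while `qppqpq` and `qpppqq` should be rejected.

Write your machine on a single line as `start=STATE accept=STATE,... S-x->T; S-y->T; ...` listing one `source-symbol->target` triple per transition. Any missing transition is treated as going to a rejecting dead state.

Handle the two conditions separately and then intersect. The first has 2 states tracking the input length modulo 2; the second has 3 states tracking partial matches of the forbidden pattern `pp`. A product state is a pair (one from each), accepting exactly when both do. Minimizing collapses redundant product states.
A 5-state machine:
        p   q  
>* s0   s1  s2 
   s1   s3  s0 
   s2   s4  s0 
   s3   s3  s3 
 * s4   s3  s2 
(> = start, * = accepting)

start=s0; accept=s0,s4; s0-p->s1; s0-q->s2; s1-p->s3; s1-q->s0; s2-p->s4; s2-q->s0; s3-p->s3; s3-q->s3; s4-p->s3; s4-q->s2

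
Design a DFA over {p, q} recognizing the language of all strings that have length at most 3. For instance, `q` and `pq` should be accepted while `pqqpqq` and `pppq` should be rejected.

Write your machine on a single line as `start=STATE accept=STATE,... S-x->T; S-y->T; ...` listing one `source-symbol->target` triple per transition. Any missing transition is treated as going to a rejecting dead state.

start=s0; accept=s0,s1,s2,s3; s0-p->s1; s0-q->s1; s1-p->s2; s1-q->s2; s2-p->s3; s2-q->s3; s3-p->s4; s3-q->s4; s4-p->s4; s4-q->s4

We only need to distinguish lengths 0, 1, …, 3, and '>3'. Chain s0 → s1 → s2 → s3 → s4 on every symbol, with s4 looping. Accepting states: {s0, s1, s2, s3}.
        p   q  
>* s0   s1  s1 
 * s1   s2  s2 
 * s2   s3  s3 
 * s3   s4  s4 
   s4   s4  s4 
(> = start, * = accepting)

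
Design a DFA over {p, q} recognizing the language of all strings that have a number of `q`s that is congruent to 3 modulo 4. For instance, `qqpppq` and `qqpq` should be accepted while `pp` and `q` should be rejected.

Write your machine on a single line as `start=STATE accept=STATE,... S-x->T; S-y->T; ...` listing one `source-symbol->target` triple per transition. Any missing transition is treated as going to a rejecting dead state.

start=A; accept=D; A-p->A; A-q->B; B-p->B; B-q->C; C-p->C; C-q->D; D-p->D; D-q->A

The only thing that matters is how many `q`s have appeared, reduced mod 4. Use one state per residue: A for 0, …, D for 3. Reading `q` moves to the next residue; anything else stays put. D is accepting.
       p  q 
>  A   A  B 
   B   B  C 
   C   C  D 
 * D   D  A 
(> = start, * = accepting)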